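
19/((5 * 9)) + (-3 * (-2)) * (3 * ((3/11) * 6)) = 14789/495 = 29.88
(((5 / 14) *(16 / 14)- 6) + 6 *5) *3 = 3588 / 49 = 73.22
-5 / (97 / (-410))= 21.13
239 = 239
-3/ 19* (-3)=9/ 19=0.47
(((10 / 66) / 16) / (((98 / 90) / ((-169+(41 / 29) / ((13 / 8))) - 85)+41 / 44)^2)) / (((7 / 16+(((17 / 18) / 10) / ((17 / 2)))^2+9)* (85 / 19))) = 10406505676866750000 / 39915363333864122396723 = 0.00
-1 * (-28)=28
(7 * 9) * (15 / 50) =189 / 10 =18.90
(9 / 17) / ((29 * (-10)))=-9 / 4930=-0.00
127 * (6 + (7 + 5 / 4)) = 7239 / 4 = 1809.75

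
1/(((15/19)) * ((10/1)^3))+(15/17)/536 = 24883/8542500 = 0.00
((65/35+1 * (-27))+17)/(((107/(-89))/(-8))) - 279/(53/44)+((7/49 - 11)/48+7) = -18988759/68052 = -279.03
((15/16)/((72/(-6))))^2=25/4096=0.01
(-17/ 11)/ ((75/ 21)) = -119/ 275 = -0.43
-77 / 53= -1.45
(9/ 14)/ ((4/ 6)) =27/ 28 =0.96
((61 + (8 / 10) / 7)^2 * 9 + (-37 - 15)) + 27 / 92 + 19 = 3784679763 / 112700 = 33581.90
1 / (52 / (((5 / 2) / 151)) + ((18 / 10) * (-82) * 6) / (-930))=775 / 2434858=0.00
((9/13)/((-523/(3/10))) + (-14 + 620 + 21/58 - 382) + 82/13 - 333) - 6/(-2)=-97925604/985855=-99.33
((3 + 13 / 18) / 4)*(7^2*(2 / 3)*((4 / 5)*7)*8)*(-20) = -27236.74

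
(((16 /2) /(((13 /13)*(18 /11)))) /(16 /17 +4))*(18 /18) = 187 /189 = 0.99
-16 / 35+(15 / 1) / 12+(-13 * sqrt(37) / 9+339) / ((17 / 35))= 1662987 / 2380 - 455 * sqrt(37) / 153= 680.64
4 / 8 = 1 / 2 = 0.50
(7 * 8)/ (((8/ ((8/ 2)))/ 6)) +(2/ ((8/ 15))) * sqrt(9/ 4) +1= 1397/ 8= 174.62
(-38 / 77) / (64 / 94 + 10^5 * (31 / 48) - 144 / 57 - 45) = -101802 / 13312780327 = -0.00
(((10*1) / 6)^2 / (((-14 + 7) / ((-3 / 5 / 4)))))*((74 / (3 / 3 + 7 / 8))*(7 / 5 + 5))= 4736 / 315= 15.03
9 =9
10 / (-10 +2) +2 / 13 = -57 / 52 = -1.10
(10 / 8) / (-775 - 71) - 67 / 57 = -1.18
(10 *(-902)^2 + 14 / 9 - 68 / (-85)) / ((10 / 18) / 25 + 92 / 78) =250504462 / 37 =6770390.86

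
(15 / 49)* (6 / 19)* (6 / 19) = 540 / 17689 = 0.03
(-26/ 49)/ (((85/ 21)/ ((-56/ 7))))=624/ 595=1.05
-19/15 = -1.27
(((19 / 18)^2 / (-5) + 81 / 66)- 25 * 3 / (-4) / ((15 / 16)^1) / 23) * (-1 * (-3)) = 768077 / 136620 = 5.62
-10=-10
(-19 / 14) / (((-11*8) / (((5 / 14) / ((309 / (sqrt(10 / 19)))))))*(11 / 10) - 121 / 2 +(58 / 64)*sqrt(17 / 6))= 228000 / (7*(-3625*sqrt(102) +1452000 +201003264*sqrt(190)))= 0.00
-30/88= -15/44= -0.34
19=19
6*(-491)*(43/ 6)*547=-11548811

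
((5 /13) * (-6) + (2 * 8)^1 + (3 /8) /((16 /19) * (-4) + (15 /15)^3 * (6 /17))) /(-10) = -1.36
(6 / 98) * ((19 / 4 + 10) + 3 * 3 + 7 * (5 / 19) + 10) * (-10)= -40575 / 1862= -21.79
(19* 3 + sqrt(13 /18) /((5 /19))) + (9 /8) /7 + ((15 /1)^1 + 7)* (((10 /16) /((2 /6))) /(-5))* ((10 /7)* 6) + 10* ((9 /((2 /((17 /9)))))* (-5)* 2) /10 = -5519 /56 + 19* sqrt(26) /30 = -95.32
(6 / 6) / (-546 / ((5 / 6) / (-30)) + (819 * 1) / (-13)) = 1 / 19593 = 0.00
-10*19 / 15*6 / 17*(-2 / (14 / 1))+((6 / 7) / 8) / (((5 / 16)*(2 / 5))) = 178 / 119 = 1.50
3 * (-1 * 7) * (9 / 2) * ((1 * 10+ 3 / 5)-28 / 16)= -836.32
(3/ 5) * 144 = 432/ 5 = 86.40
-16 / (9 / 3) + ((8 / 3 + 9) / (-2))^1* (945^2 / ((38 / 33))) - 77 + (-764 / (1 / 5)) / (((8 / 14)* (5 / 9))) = -1034206171 / 228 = -4535991.98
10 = 10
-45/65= -9/13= -0.69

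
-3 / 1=-3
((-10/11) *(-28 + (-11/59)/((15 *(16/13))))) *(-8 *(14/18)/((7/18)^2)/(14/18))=-42835284/31801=-1346.98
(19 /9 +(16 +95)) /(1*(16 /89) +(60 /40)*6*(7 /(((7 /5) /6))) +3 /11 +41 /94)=93682468 /224359209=0.42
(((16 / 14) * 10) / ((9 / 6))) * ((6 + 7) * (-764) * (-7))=1589120 / 3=529706.67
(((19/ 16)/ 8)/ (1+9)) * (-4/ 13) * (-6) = 57/ 2080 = 0.03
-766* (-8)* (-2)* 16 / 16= -12256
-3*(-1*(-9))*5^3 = -3375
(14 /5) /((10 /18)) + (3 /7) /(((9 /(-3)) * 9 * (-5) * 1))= 7943 /1575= 5.04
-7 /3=-2.33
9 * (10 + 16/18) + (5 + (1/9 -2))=910/9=101.11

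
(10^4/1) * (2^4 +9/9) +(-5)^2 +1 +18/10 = 850139/5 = 170027.80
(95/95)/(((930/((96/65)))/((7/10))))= 0.00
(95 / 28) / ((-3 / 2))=-95 / 42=-2.26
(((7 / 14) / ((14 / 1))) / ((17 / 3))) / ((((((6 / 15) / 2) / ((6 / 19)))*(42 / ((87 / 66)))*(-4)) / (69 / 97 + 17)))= -373665 / 270198544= -0.00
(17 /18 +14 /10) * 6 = 211 /15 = 14.07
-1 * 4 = -4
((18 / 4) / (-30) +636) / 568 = 12717 / 11360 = 1.12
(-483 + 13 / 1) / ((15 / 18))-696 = -1260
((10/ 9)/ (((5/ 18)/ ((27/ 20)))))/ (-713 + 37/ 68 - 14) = -1836/ 246995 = -0.01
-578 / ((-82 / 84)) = 592.10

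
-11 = -11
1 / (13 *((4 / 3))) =3 / 52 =0.06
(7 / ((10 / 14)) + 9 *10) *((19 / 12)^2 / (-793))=-180139 / 570960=-0.32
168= 168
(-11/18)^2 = 121/324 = 0.37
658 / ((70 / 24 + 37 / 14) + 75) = 55272 / 6767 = 8.17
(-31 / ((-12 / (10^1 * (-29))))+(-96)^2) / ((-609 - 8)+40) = -50801 / 3462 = -14.67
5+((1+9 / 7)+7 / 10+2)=699 / 70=9.99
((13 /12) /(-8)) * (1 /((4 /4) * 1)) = -13 /96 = -0.14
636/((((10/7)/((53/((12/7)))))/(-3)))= -412923/10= -41292.30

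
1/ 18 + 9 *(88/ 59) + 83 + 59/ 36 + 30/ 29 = 6107407/ 61596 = 99.15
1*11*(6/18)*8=88/3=29.33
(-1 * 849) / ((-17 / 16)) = 13584 / 17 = 799.06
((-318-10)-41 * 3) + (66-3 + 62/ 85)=-387.27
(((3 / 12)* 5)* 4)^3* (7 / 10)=175 / 2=87.50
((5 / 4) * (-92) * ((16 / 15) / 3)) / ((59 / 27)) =-1104 / 59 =-18.71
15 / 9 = 5 / 3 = 1.67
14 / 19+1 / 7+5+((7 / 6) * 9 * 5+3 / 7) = 15643 / 266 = 58.81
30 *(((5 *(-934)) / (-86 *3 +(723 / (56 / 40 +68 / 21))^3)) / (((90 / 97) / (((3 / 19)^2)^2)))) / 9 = -52320935245970 / 19004058406660128007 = -0.00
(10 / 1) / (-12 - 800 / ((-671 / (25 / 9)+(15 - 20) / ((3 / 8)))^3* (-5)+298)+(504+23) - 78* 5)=13973036036726 / 174662936959075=0.08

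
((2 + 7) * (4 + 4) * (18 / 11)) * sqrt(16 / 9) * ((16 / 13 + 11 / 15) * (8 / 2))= 882432 / 715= 1234.17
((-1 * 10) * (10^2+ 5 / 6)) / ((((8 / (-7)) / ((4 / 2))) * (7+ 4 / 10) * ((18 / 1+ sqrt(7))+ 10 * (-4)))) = -1164625 / 105894-105875 * sqrt(7) / 211788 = -12.32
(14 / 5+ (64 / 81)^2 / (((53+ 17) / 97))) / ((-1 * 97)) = -841634 / 22274595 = -0.04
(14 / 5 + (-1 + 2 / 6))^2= 1024 / 225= 4.55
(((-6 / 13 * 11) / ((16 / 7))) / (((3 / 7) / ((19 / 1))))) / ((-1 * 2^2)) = 10241 / 416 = 24.62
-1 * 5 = -5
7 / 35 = 1 / 5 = 0.20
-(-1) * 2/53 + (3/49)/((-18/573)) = -9927/5194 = -1.91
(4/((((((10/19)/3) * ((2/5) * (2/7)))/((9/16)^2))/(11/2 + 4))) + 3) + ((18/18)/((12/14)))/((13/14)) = 24118363/39936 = 603.93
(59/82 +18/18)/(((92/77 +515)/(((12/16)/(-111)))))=-3619/160789864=-0.00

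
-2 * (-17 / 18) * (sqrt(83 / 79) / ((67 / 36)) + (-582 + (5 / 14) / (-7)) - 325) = -1511147 / 882 + 68 * sqrt(6557) / 5293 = -1712.28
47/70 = 0.67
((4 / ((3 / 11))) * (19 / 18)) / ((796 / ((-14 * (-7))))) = 10241 / 5373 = 1.91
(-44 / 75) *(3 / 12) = -11 / 75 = -0.15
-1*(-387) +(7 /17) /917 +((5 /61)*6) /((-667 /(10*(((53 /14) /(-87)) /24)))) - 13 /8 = 170124642043717 /441451671528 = 385.38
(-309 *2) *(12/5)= -7416/5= -1483.20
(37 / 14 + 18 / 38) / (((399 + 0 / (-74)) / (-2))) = -829 / 53067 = -0.02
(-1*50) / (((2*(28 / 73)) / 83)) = -151475 / 28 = -5409.82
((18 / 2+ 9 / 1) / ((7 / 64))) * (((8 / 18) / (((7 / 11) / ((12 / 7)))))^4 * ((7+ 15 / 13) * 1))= 13018666631168 / 4721372019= 2757.39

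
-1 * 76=-76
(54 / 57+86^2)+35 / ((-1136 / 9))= 7396.67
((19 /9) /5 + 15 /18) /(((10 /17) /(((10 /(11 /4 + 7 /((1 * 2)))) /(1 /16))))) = 61472 /1125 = 54.64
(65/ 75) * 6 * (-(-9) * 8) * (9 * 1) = 16848/ 5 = 3369.60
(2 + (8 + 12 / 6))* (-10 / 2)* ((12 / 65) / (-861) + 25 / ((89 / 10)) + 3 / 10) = -61937790 / 332059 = -186.53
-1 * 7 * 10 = -70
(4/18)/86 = 1/387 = 0.00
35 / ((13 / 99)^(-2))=5915 / 9801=0.60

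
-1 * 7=-7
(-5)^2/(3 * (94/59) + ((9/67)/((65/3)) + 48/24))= 6423625/1743593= 3.68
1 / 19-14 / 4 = -131 / 38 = -3.45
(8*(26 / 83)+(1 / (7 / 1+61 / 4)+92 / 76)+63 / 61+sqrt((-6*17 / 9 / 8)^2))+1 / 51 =10881993953 / 1746552732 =6.23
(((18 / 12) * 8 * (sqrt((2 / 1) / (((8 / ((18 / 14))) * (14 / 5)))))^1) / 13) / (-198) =-sqrt(10) / 2002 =-0.00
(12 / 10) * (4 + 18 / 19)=564 / 95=5.94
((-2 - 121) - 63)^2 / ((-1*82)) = -17298 / 41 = -421.90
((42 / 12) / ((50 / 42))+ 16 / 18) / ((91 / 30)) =1723 / 1365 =1.26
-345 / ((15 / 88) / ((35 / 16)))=-8855 / 2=-4427.50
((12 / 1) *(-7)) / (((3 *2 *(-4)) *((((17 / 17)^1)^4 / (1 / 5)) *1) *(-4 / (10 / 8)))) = -7 / 32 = -0.22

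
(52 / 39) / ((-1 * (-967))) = 4 / 2901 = 0.00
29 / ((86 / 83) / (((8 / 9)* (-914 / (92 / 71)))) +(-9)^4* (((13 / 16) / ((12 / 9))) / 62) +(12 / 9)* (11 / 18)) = 8367313993344 / 18840535887161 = 0.44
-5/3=-1.67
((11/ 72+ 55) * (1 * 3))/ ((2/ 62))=123101/ 24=5129.21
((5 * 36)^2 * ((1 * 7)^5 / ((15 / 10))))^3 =47844481638506531328000000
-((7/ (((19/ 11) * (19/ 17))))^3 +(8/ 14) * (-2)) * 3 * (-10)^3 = 45972778065000/ 329321167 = 139598.61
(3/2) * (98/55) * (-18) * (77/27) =-686/5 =-137.20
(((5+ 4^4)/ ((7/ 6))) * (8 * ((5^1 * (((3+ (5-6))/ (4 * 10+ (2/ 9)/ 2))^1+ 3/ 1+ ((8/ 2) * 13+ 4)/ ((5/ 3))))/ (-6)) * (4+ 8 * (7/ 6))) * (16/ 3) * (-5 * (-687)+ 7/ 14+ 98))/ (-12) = 2892286779520/ 2527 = 1144553533.64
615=615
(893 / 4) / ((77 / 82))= 36613 / 154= 237.75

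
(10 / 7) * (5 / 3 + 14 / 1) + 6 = 596 / 21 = 28.38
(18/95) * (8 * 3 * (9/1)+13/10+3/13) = 254511/6175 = 41.22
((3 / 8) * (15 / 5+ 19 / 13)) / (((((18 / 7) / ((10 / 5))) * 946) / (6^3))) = 1827 / 6149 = 0.30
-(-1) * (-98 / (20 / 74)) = -1813 / 5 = -362.60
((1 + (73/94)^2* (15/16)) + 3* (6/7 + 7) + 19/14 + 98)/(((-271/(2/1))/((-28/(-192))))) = -0.13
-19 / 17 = -1.12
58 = 58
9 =9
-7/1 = -7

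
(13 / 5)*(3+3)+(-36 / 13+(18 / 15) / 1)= 912 / 65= 14.03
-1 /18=-0.06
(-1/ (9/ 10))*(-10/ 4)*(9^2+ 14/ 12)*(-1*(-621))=283475/ 2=141737.50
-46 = -46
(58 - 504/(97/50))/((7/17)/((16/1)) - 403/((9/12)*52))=15972384/815867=19.58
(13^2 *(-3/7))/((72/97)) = -16393/168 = -97.58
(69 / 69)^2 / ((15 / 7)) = 7 / 15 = 0.47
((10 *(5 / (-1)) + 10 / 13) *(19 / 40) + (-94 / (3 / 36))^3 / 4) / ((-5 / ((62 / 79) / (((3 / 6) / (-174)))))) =-100642547595648 / 5135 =-19599327671.99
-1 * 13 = -13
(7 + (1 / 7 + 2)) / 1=64 / 7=9.14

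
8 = 8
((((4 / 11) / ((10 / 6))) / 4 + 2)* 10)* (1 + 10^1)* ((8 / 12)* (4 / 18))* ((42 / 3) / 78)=6328 / 1053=6.01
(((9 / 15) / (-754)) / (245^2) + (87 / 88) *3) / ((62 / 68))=502033791381 / 154332678500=3.25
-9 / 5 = -1.80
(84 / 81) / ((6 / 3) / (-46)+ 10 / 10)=322 / 297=1.08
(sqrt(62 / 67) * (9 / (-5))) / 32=-9 * sqrt(4154) / 10720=-0.05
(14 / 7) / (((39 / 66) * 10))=22 / 65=0.34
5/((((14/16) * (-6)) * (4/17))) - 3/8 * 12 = -359/42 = -8.55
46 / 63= 0.73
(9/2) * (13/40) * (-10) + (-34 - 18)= -533/8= -66.62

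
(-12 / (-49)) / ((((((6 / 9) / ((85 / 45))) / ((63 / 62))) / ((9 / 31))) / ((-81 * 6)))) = -669222 / 6727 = -99.48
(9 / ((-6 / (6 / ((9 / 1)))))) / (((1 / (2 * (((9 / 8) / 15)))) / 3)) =-9 / 20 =-0.45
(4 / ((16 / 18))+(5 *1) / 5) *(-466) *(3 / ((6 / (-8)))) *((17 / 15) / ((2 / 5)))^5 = 3639093491 / 1944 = 1871961.67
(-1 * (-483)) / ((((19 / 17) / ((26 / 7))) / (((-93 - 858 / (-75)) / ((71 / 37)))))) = -2300860614 / 33725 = -68224.18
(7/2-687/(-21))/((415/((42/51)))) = 0.07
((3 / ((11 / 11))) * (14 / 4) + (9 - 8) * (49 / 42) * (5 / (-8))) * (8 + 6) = 3283 / 24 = 136.79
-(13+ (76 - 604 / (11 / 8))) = 3853 / 11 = 350.27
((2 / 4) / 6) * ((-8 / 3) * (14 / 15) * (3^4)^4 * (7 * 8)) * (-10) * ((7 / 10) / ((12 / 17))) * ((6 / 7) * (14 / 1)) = 297487917216 / 5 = 59497583443.20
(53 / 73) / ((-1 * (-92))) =53 / 6716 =0.01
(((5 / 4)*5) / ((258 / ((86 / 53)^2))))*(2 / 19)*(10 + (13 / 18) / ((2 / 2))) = 207475 / 2882034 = 0.07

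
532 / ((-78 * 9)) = -266 / 351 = -0.76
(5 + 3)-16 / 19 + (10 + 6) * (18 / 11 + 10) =193.34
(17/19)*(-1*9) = -153/19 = -8.05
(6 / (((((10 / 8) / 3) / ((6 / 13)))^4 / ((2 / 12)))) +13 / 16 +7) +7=4660579821 / 285610000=16.32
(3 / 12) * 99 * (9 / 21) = 297 / 28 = 10.61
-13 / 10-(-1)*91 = 897 / 10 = 89.70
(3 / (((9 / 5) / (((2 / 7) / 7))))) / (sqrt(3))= 10*sqrt(3) / 441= 0.04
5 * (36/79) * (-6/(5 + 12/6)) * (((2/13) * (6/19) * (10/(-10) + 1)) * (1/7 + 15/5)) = 0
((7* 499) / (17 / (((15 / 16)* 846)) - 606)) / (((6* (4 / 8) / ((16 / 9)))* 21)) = -938120 / 5767401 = -0.16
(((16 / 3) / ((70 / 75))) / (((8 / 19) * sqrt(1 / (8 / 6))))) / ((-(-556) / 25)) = 0.70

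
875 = 875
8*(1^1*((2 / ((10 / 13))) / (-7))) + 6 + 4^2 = 666 / 35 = 19.03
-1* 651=-651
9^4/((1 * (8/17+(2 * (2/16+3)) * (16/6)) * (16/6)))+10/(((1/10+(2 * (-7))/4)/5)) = 15317161/118864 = 128.86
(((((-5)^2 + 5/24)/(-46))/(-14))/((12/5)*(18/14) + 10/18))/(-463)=-0.00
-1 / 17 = -0.06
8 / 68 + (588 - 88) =8502 / 17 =500.12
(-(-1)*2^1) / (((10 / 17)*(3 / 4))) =68 / 15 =4.53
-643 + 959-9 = 307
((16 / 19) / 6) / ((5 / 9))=24 / 95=0.25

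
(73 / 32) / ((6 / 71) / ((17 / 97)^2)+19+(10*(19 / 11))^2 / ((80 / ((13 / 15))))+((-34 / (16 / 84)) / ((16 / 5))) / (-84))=0.09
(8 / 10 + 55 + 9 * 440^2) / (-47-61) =-322677 / 20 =-16133.85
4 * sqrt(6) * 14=56 * sqrt(6)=137.17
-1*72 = -72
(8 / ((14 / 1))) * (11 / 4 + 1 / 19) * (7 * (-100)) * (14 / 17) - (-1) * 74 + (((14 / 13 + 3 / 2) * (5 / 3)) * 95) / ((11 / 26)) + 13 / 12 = 1652251 / 14212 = 116.26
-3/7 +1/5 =-8/35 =-0.23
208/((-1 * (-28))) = 52/7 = 7.43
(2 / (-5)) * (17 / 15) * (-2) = 68 / 75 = 0.91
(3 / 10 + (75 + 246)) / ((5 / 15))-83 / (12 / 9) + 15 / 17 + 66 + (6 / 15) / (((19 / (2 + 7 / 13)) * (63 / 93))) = 113881561 / 117572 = 968.61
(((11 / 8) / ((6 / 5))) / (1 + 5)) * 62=1705 / 144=11.84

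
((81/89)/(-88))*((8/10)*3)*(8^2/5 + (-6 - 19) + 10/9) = 13473/48950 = 0.28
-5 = -5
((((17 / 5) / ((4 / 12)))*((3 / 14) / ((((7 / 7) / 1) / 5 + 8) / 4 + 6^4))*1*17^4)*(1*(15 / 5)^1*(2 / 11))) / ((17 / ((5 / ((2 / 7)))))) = 22550670 / 285571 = 78.97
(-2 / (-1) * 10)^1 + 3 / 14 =283 / 14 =20.21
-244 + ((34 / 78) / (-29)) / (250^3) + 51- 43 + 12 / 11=-45664125000187 / 194390625000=-234.91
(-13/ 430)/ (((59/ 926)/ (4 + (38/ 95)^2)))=-1.97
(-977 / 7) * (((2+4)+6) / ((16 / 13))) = -38103 / 28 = -1360.82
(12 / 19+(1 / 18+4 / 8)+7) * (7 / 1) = 9800 / 171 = 57.31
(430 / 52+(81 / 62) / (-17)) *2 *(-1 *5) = -561260 / 6851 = -81.92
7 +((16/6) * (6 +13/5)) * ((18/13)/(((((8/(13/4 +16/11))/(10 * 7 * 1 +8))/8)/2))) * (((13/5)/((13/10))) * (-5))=-2563411/11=-233037.36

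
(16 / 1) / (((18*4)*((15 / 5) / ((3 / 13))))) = 2 / 117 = 0.02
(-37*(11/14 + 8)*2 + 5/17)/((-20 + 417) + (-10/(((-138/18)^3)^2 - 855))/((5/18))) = -814265051372/497443575379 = -1.64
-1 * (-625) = 625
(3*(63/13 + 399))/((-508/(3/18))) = -2625/6604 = -0.40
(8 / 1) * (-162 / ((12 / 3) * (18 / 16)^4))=-16384 / 81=-202.27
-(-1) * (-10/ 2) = -5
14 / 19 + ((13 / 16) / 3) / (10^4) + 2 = 2.74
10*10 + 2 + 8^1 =110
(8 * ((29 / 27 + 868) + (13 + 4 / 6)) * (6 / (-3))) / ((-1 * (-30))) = -190672 / 405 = -470.80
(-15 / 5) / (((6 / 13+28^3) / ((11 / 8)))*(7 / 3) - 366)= -1287 / 15824378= -0.00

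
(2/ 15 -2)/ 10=-14/ 75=-0.19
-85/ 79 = -1.08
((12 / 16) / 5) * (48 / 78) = 0.09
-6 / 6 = -1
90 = 90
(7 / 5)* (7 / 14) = 0.70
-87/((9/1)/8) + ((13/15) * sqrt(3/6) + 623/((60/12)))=13 * sqrt(2)/30 + 709/15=47.88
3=3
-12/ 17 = -0.71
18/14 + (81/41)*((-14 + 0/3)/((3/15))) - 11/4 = -160441/1148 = -139.76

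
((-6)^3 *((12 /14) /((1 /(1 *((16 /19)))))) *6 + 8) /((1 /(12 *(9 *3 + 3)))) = -44406720 /133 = -333885.11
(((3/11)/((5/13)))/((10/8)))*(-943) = -147108/275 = -534.94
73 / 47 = 1.55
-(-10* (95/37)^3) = 8573750/50653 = 169.26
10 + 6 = 16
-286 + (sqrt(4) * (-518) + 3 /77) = -101791 /77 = -1321.96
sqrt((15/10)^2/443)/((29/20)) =0.05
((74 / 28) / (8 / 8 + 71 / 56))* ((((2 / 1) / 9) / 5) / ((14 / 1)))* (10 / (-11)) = -296 / 88011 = -0.00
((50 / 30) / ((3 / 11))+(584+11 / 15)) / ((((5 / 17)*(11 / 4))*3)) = 243.50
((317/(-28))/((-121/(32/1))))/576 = 317/60984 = 0.01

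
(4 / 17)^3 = 0.01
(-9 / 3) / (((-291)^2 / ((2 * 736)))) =-1472 / 28227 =-0.05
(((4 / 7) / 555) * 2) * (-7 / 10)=-4 / 2775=-0.00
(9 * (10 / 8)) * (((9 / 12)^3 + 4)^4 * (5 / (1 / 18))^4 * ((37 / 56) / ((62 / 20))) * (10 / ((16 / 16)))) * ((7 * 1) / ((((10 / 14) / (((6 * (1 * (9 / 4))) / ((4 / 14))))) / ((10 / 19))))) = 1448471277931285287421875 / 9881780224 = 146579993189219.64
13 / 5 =2.60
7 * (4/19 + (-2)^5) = -4228/19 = -222.53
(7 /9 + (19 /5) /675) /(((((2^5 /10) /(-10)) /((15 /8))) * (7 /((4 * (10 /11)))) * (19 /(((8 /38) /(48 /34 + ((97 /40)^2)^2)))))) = -287667200000 /391880437985421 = -0.00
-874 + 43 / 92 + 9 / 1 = -79537 / 92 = -864.53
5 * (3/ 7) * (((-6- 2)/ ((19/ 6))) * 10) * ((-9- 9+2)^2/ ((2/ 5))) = -4608000/ 133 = -34646.62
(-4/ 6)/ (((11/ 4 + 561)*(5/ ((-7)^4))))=-19208/ 33825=-0.57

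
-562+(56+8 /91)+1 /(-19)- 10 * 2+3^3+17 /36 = -31028167 /62244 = -498.49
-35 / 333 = -0.11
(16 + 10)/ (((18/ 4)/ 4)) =208/ 9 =23.11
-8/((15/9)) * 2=-48/5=-9.60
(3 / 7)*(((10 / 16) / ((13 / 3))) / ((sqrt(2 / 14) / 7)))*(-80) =-450*sqrt(7) / 13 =-91.58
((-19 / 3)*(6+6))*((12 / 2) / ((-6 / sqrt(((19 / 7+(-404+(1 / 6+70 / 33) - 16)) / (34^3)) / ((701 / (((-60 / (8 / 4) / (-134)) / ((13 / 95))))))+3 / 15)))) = 19*sqrt(14766785098436387411395) / 67935182315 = 33.99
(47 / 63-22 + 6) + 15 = -16 / 63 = -0.25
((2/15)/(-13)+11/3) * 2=1426/195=7.31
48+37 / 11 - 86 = -381 / 11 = -34.64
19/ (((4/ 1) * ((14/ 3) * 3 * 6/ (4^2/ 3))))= 19/ 63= 0.30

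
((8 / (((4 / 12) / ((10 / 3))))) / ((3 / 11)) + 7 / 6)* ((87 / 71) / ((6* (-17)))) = -3.54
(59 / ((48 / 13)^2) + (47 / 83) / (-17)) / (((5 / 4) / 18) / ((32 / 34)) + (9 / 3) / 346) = 52.08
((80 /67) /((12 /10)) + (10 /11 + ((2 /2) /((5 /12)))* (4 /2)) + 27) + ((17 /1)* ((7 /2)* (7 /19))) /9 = 45545891 /1260270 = 36.14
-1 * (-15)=15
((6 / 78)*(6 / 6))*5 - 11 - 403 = -5377 / 13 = -413.62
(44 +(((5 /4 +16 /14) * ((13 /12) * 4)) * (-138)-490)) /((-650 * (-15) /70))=-8759 /650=-13.48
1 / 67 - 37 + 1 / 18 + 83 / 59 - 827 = -61371943 / 71154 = -862.52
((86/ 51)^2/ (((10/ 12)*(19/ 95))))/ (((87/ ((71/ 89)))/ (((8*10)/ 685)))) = 16803712/ 919705797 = 0.02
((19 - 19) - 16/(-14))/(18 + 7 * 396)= 4/9765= 0.00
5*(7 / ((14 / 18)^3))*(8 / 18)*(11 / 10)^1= 1782 / 49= 36.37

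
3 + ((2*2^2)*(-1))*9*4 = -285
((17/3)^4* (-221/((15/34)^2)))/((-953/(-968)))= -20654807444128/17368425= -1189215.92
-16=-16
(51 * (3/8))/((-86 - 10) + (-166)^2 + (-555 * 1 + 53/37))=1887/2654768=0.00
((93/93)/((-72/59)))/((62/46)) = -1357/2232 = -0.61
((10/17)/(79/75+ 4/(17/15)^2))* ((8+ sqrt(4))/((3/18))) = 765000/90331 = 8.47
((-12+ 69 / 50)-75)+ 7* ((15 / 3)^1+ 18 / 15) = -2111 / 50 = -42.22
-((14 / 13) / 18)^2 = -49 / 13689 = -0.00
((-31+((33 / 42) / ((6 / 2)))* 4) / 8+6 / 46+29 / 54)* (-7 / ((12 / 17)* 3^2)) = 1818847 / 536544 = 3.39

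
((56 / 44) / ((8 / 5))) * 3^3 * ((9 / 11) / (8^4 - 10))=945 / 219736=0.00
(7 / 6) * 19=133 / 6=22.17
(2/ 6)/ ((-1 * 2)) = -1/ 6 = -0.17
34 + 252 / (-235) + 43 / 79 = 621407 / 18565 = 33.47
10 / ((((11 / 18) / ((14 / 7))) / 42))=15120 / 11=1374.55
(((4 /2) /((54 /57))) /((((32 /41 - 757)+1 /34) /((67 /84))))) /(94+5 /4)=-1774562 /75906775161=-0.00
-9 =-9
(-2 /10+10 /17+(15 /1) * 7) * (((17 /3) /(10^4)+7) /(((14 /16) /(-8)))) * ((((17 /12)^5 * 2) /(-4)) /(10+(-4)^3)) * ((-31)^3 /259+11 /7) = 96190209820688173 /2379018600000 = 40432.73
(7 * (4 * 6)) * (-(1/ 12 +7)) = -1190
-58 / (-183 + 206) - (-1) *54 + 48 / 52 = 15668 / 299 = 52.40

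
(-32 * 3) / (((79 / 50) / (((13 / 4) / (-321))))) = 5200 / 8453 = 0.62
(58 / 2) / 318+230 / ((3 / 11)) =89403 / 106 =843.42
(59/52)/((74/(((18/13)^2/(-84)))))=-1593/4552184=-0.00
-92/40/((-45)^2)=-23/20250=-0.00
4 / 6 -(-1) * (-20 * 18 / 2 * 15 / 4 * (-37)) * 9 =674327 / 3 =224775.67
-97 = -97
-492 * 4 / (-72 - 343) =1968 / 415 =4.74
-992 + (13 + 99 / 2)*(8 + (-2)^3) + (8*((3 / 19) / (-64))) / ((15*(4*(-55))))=-165862399 / 167200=-992.00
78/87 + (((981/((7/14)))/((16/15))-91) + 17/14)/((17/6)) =618.40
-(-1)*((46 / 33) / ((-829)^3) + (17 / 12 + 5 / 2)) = 98182227243 / 25067802716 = 3.92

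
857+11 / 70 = 60001 / 70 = 857.16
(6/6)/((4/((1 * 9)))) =9/4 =2.25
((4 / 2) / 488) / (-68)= -1 / 16592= -0.00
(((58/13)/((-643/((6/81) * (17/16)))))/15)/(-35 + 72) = -493/501038460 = -0.00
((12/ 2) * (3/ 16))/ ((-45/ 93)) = -93/ 40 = -2.32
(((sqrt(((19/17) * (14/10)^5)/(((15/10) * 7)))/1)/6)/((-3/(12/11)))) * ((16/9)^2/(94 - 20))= -12544 * sqrt(9690)/630493875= -0.00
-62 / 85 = -0.73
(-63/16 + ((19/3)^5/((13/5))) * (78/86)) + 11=198481499/55728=3561.61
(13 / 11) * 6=78 / 11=7.09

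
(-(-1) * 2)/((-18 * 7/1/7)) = -1/9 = -0.11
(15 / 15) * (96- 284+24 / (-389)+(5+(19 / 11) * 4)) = -176.15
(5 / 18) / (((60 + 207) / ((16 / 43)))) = 40 / 103329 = 0.00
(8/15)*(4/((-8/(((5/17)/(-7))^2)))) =-20/42483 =-0.00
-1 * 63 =-63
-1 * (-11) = 11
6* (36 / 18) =12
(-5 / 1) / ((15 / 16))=-16 / 3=-5.33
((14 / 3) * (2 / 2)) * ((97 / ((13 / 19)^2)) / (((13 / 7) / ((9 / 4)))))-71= 4835525 / 4394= 1100.48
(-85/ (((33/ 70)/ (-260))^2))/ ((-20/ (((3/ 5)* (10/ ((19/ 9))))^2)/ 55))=2280587400000/ 3971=574310601.86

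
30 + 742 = 772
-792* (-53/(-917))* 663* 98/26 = -14985432/131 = -114392.61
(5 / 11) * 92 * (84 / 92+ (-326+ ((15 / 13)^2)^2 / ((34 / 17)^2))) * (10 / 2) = -21325950325 / 314171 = -67880.07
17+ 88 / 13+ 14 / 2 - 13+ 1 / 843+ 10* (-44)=-4627214 / 10959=-422.23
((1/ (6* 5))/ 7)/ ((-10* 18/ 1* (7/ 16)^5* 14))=-0.00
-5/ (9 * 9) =-0.06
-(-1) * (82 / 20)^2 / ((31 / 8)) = 3362 / 775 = 4.34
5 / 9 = 0.56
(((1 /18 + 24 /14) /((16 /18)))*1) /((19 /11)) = 2453 /2128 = 1.15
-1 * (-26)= 26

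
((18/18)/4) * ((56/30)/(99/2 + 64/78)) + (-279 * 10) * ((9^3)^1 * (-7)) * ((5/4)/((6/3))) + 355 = 698548833853/78500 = 8898711.26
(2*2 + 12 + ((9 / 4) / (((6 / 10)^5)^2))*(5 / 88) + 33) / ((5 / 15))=161992253 / 769824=210.43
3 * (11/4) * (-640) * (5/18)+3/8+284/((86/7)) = -1443.18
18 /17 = 1.06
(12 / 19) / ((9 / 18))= 24 / 19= 1.26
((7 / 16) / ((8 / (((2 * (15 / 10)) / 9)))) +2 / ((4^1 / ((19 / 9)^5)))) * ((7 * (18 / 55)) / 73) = 1110256819 / 1685914560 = 0.66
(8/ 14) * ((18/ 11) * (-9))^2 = 104976/ 847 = 123.94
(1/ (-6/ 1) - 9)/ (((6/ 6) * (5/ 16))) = -88/ 3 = -29.33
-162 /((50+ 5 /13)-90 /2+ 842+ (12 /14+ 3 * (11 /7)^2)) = -1274 /6729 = -0.19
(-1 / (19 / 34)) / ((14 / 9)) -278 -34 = -41649 / 133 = -313.15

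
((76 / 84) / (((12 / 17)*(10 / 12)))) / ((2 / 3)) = 323 / 140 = 2.31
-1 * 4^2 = -16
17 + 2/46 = 17.04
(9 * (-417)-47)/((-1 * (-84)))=-950/21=-45.24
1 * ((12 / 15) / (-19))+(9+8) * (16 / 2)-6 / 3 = 12726 / 95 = 133.96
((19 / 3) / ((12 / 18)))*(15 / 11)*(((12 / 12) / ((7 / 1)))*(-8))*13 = -14820 / 77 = -192.47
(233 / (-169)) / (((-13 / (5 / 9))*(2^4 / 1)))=1165 / 316368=0.00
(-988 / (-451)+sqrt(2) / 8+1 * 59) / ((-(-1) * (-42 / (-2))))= 2.92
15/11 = 1.36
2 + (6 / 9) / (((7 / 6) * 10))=2.06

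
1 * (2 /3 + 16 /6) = 10 /3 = 3.33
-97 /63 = -1.54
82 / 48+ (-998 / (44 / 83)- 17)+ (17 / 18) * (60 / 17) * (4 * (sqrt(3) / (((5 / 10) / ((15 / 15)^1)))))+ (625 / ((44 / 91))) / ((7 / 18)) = 80 * sqrt(3) / 3+ 376459 / 264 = 1472.17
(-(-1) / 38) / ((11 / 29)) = 29 / 418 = 0.07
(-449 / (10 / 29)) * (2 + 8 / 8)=-39063 / 10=-3906.30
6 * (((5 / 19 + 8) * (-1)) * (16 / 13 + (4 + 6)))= -137532 / 247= -556.81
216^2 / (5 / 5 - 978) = -47.75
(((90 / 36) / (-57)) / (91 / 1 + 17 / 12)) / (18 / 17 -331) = 170 / 118187239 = 0.00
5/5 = 1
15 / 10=3 / 2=1.50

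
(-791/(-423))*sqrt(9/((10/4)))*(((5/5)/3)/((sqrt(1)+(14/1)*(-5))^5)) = -791*sqrt(10)/3307926303135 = -0.00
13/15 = 0.87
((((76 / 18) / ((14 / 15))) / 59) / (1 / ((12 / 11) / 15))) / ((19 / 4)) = 16 / 13629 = 0.00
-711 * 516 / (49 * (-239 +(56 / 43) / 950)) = 31.33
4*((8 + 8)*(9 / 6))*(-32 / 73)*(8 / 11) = -30.61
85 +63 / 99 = 942 / 11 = 85.64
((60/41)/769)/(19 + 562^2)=60/9958844527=0.00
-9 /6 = -3 /2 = -1.50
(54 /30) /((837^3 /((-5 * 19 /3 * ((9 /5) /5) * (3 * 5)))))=-19 /36196065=-0.00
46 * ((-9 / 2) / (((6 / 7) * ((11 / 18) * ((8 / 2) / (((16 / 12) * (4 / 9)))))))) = -644 / 11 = -58.55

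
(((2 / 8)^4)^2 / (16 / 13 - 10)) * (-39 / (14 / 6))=507 / 17432576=0.00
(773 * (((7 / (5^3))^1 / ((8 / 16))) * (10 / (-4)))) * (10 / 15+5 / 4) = -124453 / 300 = -414.84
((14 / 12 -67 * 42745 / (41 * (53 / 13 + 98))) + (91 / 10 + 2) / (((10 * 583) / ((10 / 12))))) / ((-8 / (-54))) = -23402040081147 / 5075084960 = -4611.16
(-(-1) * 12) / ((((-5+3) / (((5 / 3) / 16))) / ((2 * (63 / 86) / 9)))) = -35 / 344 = -0.10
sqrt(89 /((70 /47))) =sqrt(292810) /70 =7.73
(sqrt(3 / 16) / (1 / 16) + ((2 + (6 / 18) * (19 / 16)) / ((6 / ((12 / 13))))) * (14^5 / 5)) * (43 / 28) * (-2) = -4749178 / 39-86 * sqrt(3) / 7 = -121795.07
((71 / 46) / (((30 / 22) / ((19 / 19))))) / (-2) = -781 / 1380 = -0.57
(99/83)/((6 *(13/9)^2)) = 2673/28054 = 0.10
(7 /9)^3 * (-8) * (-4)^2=-43904 /729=-60.22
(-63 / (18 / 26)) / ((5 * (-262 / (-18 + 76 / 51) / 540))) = -1379196 / 2227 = -619.31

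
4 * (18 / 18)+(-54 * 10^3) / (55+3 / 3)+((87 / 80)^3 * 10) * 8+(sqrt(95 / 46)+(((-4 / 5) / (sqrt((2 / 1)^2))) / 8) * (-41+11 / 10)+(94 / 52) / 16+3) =-850.85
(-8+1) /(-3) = 7 /3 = 2.33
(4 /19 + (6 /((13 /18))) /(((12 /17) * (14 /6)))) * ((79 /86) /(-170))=-143543 /5055596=-0.03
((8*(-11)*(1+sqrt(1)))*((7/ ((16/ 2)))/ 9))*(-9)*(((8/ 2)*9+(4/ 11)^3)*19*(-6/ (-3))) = 25525360/ 121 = 210953.39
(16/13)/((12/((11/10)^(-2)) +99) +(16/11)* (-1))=2200/200317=0.01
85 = 85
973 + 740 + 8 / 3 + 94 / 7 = 36311 / 21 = 1729.10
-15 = -15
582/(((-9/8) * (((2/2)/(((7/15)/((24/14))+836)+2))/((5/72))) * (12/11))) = -160998563/5832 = -27606.06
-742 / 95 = -7.81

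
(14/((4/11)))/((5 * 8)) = 77/80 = 0.96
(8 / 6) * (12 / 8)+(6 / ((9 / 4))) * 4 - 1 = 35 / 3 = 11.67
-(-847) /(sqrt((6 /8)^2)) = 3388 /3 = 1129.33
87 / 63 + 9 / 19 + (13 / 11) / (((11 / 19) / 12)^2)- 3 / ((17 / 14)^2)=77898630400 / 153478941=507.55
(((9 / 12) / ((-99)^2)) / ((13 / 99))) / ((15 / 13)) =1 / 1980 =0.00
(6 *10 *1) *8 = 480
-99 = -99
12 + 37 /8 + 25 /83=11239 /664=16.93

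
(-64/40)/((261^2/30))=-16/22707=-0.00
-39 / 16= -2.44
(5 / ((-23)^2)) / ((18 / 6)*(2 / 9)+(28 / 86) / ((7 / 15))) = 645 / 93104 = 0.01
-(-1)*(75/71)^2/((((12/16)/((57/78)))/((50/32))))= 1.70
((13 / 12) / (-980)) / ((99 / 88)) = -13 / 13230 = -0.00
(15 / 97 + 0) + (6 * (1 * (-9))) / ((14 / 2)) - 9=-11244 / 679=-16.56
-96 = -96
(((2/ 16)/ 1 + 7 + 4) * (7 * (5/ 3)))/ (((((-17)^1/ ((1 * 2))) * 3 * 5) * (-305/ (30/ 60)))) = 623/ 373320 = 0.00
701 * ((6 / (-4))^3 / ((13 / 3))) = -56781 / 104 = -545.97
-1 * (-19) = 19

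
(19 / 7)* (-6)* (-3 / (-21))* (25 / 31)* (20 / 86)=-28500 / 65317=-0.44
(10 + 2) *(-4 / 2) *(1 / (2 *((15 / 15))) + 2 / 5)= -108 / 5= -21.60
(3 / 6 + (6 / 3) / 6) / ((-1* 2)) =-5 / 12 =-0.42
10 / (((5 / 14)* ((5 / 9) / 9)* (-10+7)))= -756 / 5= -151.20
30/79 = 0.38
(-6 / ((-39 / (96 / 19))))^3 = 7077888 / 15069223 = 0.47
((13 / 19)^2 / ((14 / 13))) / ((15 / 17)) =37349 / 75810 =0.49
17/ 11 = 1.55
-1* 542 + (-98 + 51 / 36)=-7663 / 12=-638.58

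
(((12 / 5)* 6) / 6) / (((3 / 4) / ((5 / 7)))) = 2.29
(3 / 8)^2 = 9 / 64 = 0.14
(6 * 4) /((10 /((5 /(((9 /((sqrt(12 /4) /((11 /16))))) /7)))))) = 448 * sqrt(3) /33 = 23.51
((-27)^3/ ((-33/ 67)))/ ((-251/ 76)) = -33408612/ 2761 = -12100.19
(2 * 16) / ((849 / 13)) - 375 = -317959 / 849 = -374.51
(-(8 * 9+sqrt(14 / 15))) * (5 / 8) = -45 - sqrt(210) / 24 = -45.60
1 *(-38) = -38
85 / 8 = 10.62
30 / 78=0.38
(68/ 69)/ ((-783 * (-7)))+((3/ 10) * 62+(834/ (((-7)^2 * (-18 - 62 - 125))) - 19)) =-262041424/ 542701215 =-0.48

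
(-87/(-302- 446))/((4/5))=435/2992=0.15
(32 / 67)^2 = 1024 / 4489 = 0.23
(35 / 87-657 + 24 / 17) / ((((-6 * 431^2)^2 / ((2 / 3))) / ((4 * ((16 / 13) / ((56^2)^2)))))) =-18635 / 105872497280742146976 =-0.00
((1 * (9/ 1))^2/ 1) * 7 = 567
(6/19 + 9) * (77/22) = 1239/38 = 32.61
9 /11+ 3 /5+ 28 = 1618 /55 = 29.42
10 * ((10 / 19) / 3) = 100 / 57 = 1.75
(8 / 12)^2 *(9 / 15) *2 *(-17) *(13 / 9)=-1768 / 135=-13.10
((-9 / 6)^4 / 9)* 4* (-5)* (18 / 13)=-405 / 26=-15.58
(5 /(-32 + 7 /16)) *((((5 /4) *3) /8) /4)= -15 /808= -0.02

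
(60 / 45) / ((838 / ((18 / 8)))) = 3 / 838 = 0.00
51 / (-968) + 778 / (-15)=-51.92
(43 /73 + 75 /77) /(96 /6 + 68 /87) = 382191 /4103330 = 0.09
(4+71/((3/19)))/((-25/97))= -132017/75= -1760.23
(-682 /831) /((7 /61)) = -41602 /5817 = -7.15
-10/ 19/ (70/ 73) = -73/ 133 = -0.55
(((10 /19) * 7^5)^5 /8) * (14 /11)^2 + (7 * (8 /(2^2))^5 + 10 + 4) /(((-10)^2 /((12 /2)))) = 82140452954417850281388798503 /7490199475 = 10966390578592414627.43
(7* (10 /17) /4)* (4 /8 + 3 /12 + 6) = 945 /136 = 6.95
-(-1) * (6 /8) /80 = 3 /320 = 0.01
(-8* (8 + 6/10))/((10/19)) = -3268/25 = -130.72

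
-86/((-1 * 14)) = 43/7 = 6.14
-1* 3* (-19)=57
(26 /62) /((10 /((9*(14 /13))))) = 0.41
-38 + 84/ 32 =-283/ 8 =-35.38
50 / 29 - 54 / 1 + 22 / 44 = -3003 / 58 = -51.78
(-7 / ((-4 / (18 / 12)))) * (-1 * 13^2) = -443.62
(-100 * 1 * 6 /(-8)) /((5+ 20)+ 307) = 75 /332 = 0.23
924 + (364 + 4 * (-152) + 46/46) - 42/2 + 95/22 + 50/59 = 863385/1298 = 665.17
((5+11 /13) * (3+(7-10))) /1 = 0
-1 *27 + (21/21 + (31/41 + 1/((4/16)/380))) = 61285/41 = 1494.76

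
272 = 272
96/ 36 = 8/ 3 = 2.67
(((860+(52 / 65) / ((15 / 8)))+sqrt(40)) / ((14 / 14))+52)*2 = 4*sqrt(10)+136864 / 75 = 1837.50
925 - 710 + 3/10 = 2153/10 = 215.30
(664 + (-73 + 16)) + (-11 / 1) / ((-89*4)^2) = 76928741 / 126736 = 607.00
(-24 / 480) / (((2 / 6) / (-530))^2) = -126405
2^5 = 32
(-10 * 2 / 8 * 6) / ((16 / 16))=-15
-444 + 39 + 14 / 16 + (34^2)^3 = 1544804011.88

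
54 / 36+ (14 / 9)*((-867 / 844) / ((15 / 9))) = 571 / 1055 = 0.54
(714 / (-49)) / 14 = -51 / 49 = -1.04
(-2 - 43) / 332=-45 / 332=-0.14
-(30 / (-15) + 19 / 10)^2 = -1 / 100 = -0.01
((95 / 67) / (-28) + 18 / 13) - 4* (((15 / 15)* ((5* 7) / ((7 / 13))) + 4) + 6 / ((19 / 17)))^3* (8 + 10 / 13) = -9770733520655 / 677236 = -14427368.78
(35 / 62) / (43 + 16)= 35 / 3658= 0.01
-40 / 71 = -0.56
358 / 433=0.83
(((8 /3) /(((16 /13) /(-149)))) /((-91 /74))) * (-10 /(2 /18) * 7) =-165390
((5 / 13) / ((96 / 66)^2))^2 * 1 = 366025 / 11075584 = 0.03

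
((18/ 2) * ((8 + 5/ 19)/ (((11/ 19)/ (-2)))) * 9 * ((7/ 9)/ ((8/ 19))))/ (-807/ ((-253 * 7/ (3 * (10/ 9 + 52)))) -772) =30256569/ 4954520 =6.11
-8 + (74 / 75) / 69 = -41326 / 5175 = -7.99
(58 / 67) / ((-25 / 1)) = -0.03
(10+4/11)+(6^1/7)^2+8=10294/539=19.10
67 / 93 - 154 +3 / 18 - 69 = -222.11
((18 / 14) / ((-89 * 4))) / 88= -9 / 219296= -0.00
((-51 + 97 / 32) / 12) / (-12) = 1535 / 4608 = 0.33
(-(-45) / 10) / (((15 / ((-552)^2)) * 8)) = 57132 / 5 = 11426.40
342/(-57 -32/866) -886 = -22029628/24697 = -892.00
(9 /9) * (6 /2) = 3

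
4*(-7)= -28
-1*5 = -5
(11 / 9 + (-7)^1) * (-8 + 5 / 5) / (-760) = -91 / 1710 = -0.05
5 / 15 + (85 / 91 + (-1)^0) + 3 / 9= 710 / 273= 2.60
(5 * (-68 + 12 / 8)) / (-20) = 133 / 8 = 16.62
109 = 109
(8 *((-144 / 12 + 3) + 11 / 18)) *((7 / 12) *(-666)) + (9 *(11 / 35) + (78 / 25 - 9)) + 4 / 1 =26073.62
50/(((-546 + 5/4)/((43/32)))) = -1075/8716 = -0.12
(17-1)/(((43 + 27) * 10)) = 0.02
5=5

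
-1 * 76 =-76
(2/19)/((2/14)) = 14/19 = 0.74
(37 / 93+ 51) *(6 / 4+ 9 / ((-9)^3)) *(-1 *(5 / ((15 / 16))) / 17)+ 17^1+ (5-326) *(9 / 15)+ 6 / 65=-199.50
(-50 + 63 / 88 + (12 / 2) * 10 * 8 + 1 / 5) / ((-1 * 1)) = -189603 / 440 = -430.92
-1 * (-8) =8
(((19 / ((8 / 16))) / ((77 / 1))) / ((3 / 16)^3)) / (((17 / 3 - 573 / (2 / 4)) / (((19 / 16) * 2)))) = -369664 / 2370753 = -0.16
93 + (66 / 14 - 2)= 670 / 7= 95.71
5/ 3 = 1.67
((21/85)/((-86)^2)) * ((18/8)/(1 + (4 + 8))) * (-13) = -189/2514640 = -0.00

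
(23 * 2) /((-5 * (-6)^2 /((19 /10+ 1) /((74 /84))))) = -4669 /5550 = -0.84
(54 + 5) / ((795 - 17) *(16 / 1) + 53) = 59 / 12501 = 0.00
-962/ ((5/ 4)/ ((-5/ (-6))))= -641.33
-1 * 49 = -49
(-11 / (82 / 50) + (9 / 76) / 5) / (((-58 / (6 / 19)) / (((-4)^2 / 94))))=624786 / 100868815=0.01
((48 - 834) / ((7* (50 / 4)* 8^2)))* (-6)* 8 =1179 / 175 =6.74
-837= -837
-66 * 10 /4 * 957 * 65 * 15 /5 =-30791475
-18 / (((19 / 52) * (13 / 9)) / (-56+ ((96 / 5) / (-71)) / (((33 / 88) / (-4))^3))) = -62615232 / 6745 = -9283.21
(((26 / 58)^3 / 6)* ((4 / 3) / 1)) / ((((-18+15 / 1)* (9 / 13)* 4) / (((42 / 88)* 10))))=-999635 / 86922396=-0.01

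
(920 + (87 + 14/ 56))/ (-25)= -4029/ 100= -40.29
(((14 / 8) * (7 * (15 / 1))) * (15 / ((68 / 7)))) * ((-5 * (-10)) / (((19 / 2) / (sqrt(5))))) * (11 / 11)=1929375 * sqrt(5) / 1292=3339.17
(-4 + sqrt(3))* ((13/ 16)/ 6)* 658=-4277/ 12 + 4277* sqrt(3)/ 48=-202.08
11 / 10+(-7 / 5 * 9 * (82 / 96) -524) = -42693 / 80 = -533.66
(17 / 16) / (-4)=-17 / 64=-0.27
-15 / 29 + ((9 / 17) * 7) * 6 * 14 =310.78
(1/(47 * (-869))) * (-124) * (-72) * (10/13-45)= 5133600/530959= 9.67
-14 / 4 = -7 / 2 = -3.50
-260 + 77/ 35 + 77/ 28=-5101/ 20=-255.05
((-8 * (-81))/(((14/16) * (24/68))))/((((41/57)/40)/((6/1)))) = 200931840/287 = 700110.94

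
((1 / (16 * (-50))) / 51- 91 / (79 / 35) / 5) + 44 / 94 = -1150604513 / 151490400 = -7.60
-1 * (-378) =378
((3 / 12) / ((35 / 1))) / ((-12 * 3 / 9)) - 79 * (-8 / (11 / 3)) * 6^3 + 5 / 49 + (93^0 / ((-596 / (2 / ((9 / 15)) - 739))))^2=160391793459221 / 4307882040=37232.17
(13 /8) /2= 13 /16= 0.81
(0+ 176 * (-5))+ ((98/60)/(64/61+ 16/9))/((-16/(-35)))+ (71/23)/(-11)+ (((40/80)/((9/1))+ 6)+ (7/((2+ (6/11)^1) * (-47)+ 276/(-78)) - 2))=-871464550971469/995938960896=-875.02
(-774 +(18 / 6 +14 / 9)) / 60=-1385 / 108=-12.82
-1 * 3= -3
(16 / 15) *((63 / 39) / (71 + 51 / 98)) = 0.02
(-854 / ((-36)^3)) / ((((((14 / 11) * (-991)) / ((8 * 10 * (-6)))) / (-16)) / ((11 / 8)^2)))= -405955 / 1926504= -0.21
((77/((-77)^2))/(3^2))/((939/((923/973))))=923/633157371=0.00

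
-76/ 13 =-5.85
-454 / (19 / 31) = -14074 / 19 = -740.74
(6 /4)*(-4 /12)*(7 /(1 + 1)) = -7 /4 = -1.75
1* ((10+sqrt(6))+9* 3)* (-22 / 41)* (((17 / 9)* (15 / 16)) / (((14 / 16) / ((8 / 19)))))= -276760 / 16359- 7480* sqrt(6) / 16359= -18.04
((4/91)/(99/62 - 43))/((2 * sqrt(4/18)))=-186 * sqrt(2)/233597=-0.00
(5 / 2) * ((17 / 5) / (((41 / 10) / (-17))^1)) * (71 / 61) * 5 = -512975 / 2501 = -205.11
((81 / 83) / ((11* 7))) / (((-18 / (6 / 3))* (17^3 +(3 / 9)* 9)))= -9 / 31418156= -0.00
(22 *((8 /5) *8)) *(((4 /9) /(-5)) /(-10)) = 2.50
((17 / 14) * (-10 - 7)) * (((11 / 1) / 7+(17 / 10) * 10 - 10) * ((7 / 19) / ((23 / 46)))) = -17340 / 133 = -130.38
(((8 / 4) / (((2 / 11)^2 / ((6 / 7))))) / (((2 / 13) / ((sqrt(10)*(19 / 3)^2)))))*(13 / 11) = 671099*sqrt(10) / 42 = 50528.60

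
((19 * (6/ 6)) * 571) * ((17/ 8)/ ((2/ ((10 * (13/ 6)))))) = 11988145/ 48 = 249753.02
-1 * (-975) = 975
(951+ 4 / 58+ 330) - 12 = 36803 / 29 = 1269.07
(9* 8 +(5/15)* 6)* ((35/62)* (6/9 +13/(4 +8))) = 9065/124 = 73.10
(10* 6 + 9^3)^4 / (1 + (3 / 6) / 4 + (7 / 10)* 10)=47696294823.51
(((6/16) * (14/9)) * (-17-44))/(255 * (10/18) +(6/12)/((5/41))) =-2135/8746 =-0.24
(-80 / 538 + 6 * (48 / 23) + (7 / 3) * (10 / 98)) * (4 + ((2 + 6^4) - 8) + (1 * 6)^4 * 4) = 81694.94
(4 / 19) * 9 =36 / 19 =1.89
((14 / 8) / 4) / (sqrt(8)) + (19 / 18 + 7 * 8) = 7 * sqrt(2) / 64 + 1027 / 18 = 57.21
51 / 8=6.38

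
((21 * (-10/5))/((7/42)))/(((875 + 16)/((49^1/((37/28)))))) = -10.49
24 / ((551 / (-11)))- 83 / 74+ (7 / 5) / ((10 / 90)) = 2242417 / 203870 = 11.00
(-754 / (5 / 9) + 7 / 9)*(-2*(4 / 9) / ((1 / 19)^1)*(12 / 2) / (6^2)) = 4638964 / 1215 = 3818.08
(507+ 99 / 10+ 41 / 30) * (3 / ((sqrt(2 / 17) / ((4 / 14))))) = 7774 * sqrt(34) / 35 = 1295.14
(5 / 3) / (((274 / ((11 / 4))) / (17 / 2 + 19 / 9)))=10505 / 59184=0.18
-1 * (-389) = 389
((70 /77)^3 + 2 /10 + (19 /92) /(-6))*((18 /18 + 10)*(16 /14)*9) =1443543 /13915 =103.74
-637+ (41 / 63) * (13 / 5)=-200122 / 315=-635.31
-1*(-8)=8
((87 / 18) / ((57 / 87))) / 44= 0.17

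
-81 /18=-9 /2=-4.50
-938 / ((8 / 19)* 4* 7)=-1273 / 16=-79.56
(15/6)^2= 25/4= 6.25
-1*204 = -204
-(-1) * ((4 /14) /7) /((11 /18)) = 0.07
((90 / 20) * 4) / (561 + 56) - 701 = -432499 / 617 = -700.97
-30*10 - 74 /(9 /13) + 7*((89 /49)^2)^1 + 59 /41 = -48393724 /126567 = -382.36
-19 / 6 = -3.17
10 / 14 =5 / 7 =0.71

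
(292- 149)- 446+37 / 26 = -7841 / 26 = -301.58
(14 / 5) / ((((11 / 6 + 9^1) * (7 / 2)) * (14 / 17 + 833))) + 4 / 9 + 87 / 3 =45215761 / 1535625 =29.44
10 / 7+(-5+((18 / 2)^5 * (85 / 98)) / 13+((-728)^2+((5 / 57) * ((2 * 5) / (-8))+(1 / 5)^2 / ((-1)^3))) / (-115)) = -280778295989 / 417553500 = -672.44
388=388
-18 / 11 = -1.64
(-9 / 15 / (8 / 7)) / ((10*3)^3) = -7 / 360000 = -0.00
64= 64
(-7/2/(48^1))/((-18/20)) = 35/432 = 0.08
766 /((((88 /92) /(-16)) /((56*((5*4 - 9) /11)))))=-7892864 /11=-717533.09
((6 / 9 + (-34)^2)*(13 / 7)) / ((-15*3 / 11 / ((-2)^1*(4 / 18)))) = 396968 / 1701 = 233.37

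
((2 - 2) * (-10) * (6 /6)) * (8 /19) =0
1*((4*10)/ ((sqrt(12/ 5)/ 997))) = 19940*sqrt(15)/ 3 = 25742.43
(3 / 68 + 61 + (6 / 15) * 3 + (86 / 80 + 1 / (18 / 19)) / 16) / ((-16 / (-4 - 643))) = 3951865001 / 1566720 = 2522.38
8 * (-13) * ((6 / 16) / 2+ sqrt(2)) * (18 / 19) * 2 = -315.62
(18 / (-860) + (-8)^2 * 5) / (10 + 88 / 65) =1788683 / 63468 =28.18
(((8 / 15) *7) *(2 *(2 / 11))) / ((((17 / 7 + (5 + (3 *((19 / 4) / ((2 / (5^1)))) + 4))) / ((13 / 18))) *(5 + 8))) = 6272 / 3912975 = 0.00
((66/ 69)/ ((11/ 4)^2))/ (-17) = -32/ 4301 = -0.01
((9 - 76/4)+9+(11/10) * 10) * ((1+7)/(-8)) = -10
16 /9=1.78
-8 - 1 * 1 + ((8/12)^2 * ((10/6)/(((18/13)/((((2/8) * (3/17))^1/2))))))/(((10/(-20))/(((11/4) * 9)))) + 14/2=-3163/1224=-2.58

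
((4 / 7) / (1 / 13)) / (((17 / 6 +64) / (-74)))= -23088 / 2807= -8.23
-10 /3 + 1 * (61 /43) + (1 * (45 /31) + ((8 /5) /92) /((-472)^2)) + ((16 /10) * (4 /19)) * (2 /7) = -2499615006437 /6813258819360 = -0.37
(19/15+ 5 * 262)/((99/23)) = 452387/1485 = 304.64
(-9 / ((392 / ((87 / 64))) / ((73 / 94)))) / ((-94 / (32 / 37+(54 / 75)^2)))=457100523 / 1281573440000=0.00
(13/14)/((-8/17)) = -221/112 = -1.97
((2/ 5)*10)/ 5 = 0.80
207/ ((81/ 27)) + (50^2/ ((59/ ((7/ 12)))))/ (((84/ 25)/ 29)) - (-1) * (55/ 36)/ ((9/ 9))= 301463/ 1062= 283.86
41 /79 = 0.52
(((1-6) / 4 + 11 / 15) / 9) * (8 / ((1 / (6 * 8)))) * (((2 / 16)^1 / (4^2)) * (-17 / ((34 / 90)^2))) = 1395 / 68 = 20.51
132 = 132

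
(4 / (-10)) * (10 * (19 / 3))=-76 / 3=-25.33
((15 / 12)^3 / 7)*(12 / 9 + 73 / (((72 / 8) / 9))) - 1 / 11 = 305281 / 14784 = 20.65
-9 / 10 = -0.90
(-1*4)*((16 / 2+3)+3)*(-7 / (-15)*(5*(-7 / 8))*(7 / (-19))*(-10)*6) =48020 / 19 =2527.37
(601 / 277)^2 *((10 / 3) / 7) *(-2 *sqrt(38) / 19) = -1.45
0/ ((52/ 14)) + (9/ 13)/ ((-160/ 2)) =-9/ 1040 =-0.01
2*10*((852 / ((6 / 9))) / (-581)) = -25560 / 581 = -43.99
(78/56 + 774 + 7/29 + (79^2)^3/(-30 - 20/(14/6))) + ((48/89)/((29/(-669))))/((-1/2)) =-61486047014576753/9756180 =-6302266564.84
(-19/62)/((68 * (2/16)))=-19/527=-0.04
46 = 46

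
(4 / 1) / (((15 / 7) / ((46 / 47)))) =1288 / 705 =1.83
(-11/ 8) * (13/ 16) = -143/ 128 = -1.12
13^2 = 169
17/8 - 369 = -2935/8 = -366.88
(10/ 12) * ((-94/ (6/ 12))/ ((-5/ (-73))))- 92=-7138/ 3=-2379.33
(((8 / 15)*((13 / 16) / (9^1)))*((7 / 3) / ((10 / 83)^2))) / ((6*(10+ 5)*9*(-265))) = -626899 / 17386650000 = -0.00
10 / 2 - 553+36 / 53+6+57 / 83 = -2378249 / 4399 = -540.63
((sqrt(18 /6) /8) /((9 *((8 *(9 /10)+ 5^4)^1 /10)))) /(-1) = -25 *sqrt(3) /113796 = -0.00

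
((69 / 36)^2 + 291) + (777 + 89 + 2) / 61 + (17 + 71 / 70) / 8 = 11957683 / 38430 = 311.15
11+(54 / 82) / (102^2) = 521359 / 47396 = 11.00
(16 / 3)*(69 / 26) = 184 / 13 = 14.15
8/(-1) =-8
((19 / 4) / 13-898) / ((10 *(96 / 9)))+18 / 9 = -106751 / 16640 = -6.42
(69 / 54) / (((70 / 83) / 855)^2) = 514794303 / 392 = 1313250.77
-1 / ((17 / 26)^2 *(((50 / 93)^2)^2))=-12642078969 / 451562500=-28.00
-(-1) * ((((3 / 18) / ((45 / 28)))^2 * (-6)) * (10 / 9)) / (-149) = 784 / 1629315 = 0.00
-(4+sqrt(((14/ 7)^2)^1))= -6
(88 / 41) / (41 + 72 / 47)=4136 / 81959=0.05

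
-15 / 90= -1 / 6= -0.17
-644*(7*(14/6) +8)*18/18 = -47012/3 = -15670.67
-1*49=-49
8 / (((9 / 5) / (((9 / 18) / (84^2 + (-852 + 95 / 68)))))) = 1360 / 3797703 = 0.00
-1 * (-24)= 24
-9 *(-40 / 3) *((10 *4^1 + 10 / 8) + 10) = 6150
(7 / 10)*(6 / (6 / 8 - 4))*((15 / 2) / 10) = -63 / 65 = -0.97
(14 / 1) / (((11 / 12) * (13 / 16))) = 2688 / 143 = 18.80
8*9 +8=80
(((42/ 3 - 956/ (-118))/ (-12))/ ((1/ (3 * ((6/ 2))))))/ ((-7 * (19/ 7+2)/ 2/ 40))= 26080/ 649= 40.18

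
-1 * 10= -10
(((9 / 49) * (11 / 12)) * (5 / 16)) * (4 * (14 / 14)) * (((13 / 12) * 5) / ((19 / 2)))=3575 / 29792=0.12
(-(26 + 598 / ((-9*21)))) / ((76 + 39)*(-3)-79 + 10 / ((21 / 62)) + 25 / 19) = 6308 / 108603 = 0.06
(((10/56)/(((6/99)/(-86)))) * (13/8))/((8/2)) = -92235/896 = -102.94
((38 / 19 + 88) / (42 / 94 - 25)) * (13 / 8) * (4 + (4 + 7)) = -412425 / 4616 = -89.35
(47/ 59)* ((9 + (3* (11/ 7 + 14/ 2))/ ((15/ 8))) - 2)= 6815/ 413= 16.50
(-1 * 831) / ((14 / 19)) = -15789 / 14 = -1127.79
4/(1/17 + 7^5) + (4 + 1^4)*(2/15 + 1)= 5.67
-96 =-96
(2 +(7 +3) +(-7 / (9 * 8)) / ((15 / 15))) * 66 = 9427 / 12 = 785.58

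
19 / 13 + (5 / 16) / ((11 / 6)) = 1867 / 1144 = 1.63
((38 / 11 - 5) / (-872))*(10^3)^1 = 2125 / 1199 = 1.77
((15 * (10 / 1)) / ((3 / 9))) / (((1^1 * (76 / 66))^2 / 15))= 3675375 / 722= 5090.55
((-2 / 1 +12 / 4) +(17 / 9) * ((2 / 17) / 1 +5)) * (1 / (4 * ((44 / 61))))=122 / 33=3.70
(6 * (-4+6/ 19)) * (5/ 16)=-525/ 76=-6.91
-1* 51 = -51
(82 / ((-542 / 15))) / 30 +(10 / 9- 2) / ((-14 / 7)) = 1799 / 4878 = 0.37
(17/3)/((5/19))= 323/15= 21.53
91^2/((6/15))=41405/2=20702.50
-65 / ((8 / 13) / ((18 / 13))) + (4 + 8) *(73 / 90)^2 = -373559 / 2700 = -138.36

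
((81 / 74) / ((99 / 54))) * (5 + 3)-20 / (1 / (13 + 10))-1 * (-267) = -76607 / 407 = -188.22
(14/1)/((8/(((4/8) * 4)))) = 7/2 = 3.50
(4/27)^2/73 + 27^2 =38795209/53217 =729.00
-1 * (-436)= 436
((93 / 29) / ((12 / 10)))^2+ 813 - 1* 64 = 2543661 / 3364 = 756.14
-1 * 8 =-8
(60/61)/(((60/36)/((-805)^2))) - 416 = 23303524/61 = 382024.98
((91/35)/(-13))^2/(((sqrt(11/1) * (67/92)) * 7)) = 92 * sqrt(11)/128975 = 0.00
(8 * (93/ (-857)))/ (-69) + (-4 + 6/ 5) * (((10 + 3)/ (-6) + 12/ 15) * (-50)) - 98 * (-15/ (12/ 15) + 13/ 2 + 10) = 3450913/ 118266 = 29.18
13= 13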